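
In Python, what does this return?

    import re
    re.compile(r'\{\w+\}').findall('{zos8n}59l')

['{zos8n}']

No capturing groups, so `findall` returns the 1 full match string.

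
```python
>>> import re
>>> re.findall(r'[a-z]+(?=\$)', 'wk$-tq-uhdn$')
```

['wk', 'uhdn']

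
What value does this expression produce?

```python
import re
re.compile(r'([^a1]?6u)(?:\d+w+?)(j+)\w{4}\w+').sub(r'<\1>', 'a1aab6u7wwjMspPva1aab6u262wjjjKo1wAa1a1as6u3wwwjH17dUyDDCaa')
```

'a1aa<b6u>'

The replacement refers to a captured group, so each match is rewritten using its own captured text.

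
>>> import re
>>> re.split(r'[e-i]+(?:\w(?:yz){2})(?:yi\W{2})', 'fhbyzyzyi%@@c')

Pattern: one or more of a character in [e-i]; then a word character, then the literal 'yz' repeated 2 times (non-capturing group); then the literal 'yi', then exactly 2 of a non-word character (non-capturing group).
Matches to split on: at [0:11] → 'fhbyzyzyi%@'.
Splitting on the pattern gives 2 pieces.

['', '@c']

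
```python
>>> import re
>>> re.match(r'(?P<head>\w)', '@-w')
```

`match` is anchored at position 0; if the pattern doesn't fit there, it returns None.
Here position 0 doesn't satisfy it, so the call returns None.

None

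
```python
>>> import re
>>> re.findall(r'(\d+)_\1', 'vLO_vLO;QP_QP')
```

[]

A backreference is literal: `\1` must see the identical characters the first group matched.
One capturing group, so `findall` returns just the captured substring from each match — 0 in all.
Nothing in the string satisfies the pattern, so the list is empty.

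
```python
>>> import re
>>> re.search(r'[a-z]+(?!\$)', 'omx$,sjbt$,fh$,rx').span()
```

(0, 2)

The negative lookahead/lookbehind blocks any match where the forbidden context is present.
The match spans [0:2] → 'om'.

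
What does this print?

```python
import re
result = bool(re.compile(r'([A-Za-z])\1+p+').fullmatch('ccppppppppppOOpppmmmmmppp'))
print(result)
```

For `fullmatch`, every character of the input must be accounted for by the pattern.
Here there's no way to consume every character, so the call returns None, and `bool(None)` is False.

False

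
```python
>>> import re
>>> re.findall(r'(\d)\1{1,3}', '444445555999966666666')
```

['4', '5', '9', '6', '6']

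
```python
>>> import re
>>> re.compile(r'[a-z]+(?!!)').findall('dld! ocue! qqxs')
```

['dl', 'ocu', 'qqxs']

The negative lookahead/lookbehind blocks any match where the forbidden context is present.
Walking the string: at [0:2] → 'dl'; at [5:8] → 'ocu'; at [11:15] → 'qqxs'.
No capturing groups, so `findall` returns the 3 full match strings.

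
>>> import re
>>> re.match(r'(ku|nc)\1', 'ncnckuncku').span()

After group 1 captures some text, `\1` only succeeds where that same text appears again.
`match` is anchored at position 0; if the pattern doesn't fit there, it returns None.
The match spans [0:4] → 'ncnc'.
Captured: group 1 = 'nc'.

(0, 4)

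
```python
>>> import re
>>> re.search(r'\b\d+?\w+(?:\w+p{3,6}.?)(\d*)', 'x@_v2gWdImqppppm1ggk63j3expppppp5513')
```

Pattern: a word boundary (`\b`, zero-width); then one or more of a digit (lazy); then one or more of a word character; then one or more of a word character, then 3 to 6 of the literal 'p', then optionally any character (non-capturing group); then zero or more of a digit (captured).
Here nothing in the string fits, so the call returns None.

None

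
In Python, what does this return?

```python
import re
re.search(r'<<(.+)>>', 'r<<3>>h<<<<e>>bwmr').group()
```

'<<3>>h<<<<e>>'

`re.search` scans for the first position where the pattern succeeds.
The match spans [1:14] → '<<3>>h<<<<e>>'.
Captured: group 1 = '3>>h<<<<e'.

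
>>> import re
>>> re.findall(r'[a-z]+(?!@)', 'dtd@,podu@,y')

The negative lookahead/lookbehind blocks any match where the forbidden context is present.
`findall` yields the raw match text (3 of them) because the pattern has no groups.

['dt', 'pod', 'y']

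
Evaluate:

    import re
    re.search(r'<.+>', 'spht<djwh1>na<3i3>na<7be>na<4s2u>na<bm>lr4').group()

'<djwh1>na<3i3>na<7be>na<4s2u>na<bm>'

`re.search` tries every starting position until one works.
The match spans [4:39] → '<djwh1>na<3i3>na<7be>na<4s2u>na<bm>'.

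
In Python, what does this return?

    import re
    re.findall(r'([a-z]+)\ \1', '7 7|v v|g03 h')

`\1` has to match the exact text group 1 already captured.
With a single group, `findall` returns only what that group captured — 1 item.

['v']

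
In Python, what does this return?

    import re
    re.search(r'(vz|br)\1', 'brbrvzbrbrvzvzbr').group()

'brbr'

After group 1 captures some text, `\1` only succeeds where that same text appears again.
The match spans [0:4] → 'brbr'.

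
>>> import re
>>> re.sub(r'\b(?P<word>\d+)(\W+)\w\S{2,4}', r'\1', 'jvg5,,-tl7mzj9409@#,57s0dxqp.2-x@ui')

Pattern: a word boundary (`\b`, zero-width); then one or more of a digit (captured as 'word'); then one or more of a non-word character (captured); then a word character, then 2 to 4 of a non-whitespace character.
Matches: at [29:35] → '2-x@ui'.
Each match is replaced using the text its own group 1 captured.

'jvg5,,-tl7mzj9409@#,57s0dxqp.2'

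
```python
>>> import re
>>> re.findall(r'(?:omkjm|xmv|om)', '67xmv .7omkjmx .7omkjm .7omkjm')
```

['xmv', 'omkjm', 'omkjm', 'omkjm']

Alternation tries branches left to right and keeps the first one that lets the overall match succeed at that position.
Walking the string: at [2:5] → 'xmv'; at [8:13] → 'omkjm'; at [17:22] → 'omkjm'; at [25:30] → 'omkjm'.
Since nothing is captured, `findall` lists the 4 matched substrings directly.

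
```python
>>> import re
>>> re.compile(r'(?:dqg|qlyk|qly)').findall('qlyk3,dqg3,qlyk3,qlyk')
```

Branches in `(...|...)` are attempted left-to-right; the first branch that allows the whole pattern to succeed is taken.
With no groups in the pattern, `findall` gives back each whole match — 4 here.

['qlyk', 'dqg', 'qlyk', 'qlyk']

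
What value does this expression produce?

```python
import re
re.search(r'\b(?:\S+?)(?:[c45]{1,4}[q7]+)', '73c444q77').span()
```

Pattern: a word boundary (`\b`, zero-width); then one or more of a non-whitespace character (lazy) (non-capturing group); then 1 to 4 of one of [c45], then one or more of one of [q7] (non-capturing group).
`search` walks the string left to right and returns the first match it finds.
The match spans [0:9] → '73c444q77'.

(0, 9)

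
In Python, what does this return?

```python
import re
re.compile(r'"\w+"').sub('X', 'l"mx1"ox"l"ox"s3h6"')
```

`sub` substitutes 'X' at each match site.

'lXoxXoxX'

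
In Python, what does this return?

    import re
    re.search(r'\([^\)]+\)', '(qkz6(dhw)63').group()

`re.search` tries every starting position until one works.
The match spans [0:10] → '(qkz6(dhw)'.

'(qkz6(dhw)'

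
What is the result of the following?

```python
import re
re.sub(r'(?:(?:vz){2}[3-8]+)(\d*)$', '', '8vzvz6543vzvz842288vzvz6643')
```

'8vzvz6543vzvz842288'

`sub` substitutes '' at each match site.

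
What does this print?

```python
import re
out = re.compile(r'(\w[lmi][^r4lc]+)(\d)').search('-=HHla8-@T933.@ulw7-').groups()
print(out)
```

('Hla8-@T93', '3')

The match spans [3:13] → 'Hla8-@T933'.
Captured: group 1 = 'Hla8-@T93', group 2 = '3'.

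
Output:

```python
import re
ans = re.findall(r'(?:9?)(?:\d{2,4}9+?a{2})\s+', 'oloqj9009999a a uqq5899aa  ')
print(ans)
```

['5899aa  ']

The pattern matches optionally a literal '9' (non-capturing group); then 2 to 4 of a digit, then one or more of a literal '9' (lazy), then exactly 2 of the literal 'a' (non-capturing group); then one or more of whitespace.
Since nothing is captured, `findall` lists the 1 matched substring directly.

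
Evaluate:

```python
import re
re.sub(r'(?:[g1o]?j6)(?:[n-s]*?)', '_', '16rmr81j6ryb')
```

The pattern matches optionally one of [g1o], then the literal 'j6' (non-capturing group); then zero or more of a character in [n-s] (lazy) (non-capturing group).
Matches: at [6:9] → '1j6'.
Each match is replaced by '_'.

'16rmr8_ryb'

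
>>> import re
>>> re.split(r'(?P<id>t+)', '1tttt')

['1', 'tttt', '']

The pattern matches one or more of a literal 't' (captured as 'id').
Matches to split on: at [1:5] → 'tttt'.
With a capturing group present, the delimiter's captured portion is kept in the result list.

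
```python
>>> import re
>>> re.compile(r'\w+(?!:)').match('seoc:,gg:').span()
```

(0, 3)

A negative assertion filters positions out without eating any characters.
`match` is anchored at position 0; if the pattern doesn't fit there, it returns None.
The match spans [0:3] → 'seo'.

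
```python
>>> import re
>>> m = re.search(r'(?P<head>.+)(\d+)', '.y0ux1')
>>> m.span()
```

(0, 6)

The match spans [0:6] → '.y0ux1'.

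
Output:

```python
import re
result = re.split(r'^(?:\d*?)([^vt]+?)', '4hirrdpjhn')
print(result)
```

['', '4', 'hirrdpjhn']

With a capturing group present, the delimiter's captured portion is kept in the result list.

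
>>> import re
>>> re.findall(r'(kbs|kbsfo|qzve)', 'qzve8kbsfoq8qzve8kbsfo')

['qzve', 'kbs', 'qzve', 'kbs']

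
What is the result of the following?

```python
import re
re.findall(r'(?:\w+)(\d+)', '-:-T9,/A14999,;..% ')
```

['9', '9']

The pattern matches one or more of a word character (non-capturing group); then one or more of a digit (captured).
Matches: at [3:5] match 'T9', group 1 = '9'; at [7:13] match 'A14999', group 1 = '9'.
With a single group, `findall` returns only what that group captured — 2 items.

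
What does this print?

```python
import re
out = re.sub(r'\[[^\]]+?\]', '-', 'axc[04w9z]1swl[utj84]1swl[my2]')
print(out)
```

Matches: at [3:10] → '[04w9z]'; at [14:21] → '[utj84]'; at [25:30] → '[my2]'.
Each match is replaced by '-'.

axc-1swl-1swl-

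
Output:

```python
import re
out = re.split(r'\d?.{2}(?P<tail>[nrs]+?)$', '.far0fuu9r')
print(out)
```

['.far0fu', 'r', '']

The group in the pattern means `split` returns the separators' captures alongside the pieces.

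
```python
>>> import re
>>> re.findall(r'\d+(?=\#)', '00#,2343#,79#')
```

Lookahead/lookbehind check context without consuming it, so the matched span excludes the asserted characters.
Walking the string: at [0:2] → '00'; at [4:8] → '2343'; at [10:12] → '79'.
Since nothing is captured, `findall` lists the 3 matched substrings directly.

['00', '2343', '79']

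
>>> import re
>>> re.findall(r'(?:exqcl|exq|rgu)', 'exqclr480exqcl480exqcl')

['exqcl', 'exqcl', 'exqcl']

The regex engine tests alternatives in the order written; an earlier branch that matches wins even if a later one would match more.
Matches: at [0:5] → 'exqcl'; at [9:14] → 'exqcl'; at [17:22] → 'exqcl'.
`findall` yields the raw match text (3 of them) because the pattern has no groups.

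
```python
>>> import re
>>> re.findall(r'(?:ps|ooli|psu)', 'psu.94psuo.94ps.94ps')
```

['ps', 'ps', 'ps', 'ps']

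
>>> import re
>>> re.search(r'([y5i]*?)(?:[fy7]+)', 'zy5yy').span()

(1, 2)

The match spans [1:2] → 'y'.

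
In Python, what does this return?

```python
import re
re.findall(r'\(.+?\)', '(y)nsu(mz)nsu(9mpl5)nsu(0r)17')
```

['(y)', '(mz)', '(9mpl5)', '(0r)']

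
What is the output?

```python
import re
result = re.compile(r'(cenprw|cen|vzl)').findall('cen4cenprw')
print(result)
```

The regex engine tests alternatives in the order written; an earlier branch that matches wins even if a later one would match more.
One capturing group, so `findall` returns just the captured substring from each match — 2 in all.

['cen', 'cenprw']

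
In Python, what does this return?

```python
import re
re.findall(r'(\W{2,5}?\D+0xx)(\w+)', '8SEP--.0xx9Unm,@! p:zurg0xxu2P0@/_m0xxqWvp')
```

This matches 2 to 5 of a non-word character (lazy), then one or more of a non-digit, then the literal '0xx' (captured); then one or more of a word character (captured).
Scanning left to right: at [4:14] match '--.0xx9Unm', groups = ('--.0xx', '9Unm'); at [14:31] match ',@! p:zurg0xxu2P0', groups = (',@! p:zurg0xx', 'u2P0'); at [31:42] match '@/_m0xxqWvp', groups = ('@/_m0xx', 'qWvp').
With 2 capturing groups, `findall` returns a 2-tuple per match.

[('--.0xx', '9Unm'), (',@! p:zurg0xx', 'u2P0'), ('@/_m0xx', 'qWvp')]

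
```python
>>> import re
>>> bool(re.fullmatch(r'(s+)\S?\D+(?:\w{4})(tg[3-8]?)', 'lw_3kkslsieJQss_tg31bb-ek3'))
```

Pattern: one or more of a literal 's' (captured); then optionally a non-whitespace character, then one or more of a non-digit; then exactly 4 of a word character (non-capturing group); then the literal 'tg', then optionally a character in [3-8] (captured).
`re.fullmatch` is like wrapping the pattern in `^…$` (in single-line mode).
Here the string isn't matched end-to-end, so the call returns None, and `bool(None)` is False.

False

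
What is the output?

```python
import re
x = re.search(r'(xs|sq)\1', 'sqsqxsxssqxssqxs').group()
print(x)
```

The backreference `\1` re-matches whatever the first group consumed, character for character.
The match spans [0:4] → 'sqsq'.

sqsq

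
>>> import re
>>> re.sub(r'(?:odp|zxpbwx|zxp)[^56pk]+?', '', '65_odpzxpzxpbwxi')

'65_xp'

Branches in `(...|...)` are attempted left-to-right; the first branch that allows the whole pattern to succeed is taken.
Matches: at [3:7] → 'odpz'; at [9:16] → 'zxpbwxi'.
Every occurrence is swapped for ''.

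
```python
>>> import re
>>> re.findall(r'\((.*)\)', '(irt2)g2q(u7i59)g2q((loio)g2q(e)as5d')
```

`findall` collects group 1 from the one match (1 total).

['irt2)g2q(u7i59)g2q((loio)g2q(e']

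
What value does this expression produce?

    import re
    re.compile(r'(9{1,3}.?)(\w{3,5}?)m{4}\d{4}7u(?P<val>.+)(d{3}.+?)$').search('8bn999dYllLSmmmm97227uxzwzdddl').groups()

Pattern: 1 to 3 of the literal '9', then optionally any character (captured); then 3 to 5 of a word character (lazy) (captured); then exactly 4 of the literal 'm', then exactly 4 of a digit, then the literal '7u'; then one or more of any character (captured as 'val'); then exactly 3 of a literal 'd', then one or more of any character (lazy) (captured); then anchored at the end.
`re.search` scans for the first position where the pattern succeeds.
The match spans [3:30] → '999dYllLSmmmm97227uxzwzdddl'.
Captured: group 1 = '999d', group 2 = 'YllLS', group 3 = 'xzwz', group 4 = 'dddl'.

('999d', 'YllLS', 'xzwz', 'dddl')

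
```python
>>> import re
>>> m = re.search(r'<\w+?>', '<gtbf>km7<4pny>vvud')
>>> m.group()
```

`search` walks the string left to right and returns the first match it finds.
The match spans [0:6] → '<gtbf>'.

'<gtbf>'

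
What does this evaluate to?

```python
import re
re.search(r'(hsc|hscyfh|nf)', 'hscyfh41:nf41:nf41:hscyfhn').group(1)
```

'hsc'

The regex engine tests alternatives in the order written; an earlier branch that matches wins even if a later one would match more.
`search` walks the string left to right and returns the first match it finds.
The match spans [0:3] → 'hsc'.
Captured: group 1 = 'hsc'.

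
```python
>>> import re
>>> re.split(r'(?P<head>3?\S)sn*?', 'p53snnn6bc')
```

['p5', '3', 'nnn6bc']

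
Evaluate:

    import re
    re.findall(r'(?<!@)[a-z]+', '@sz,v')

['z', 'v']

`(?!…)`/`(?<!…)` only lets a position through if the neighbouring text does NOT match; no characters are consumed.
Matches: at [2:3] → 'z'; at [4:5] → 'v'.
No capturing groups, so `findall` returns the 2 full match strings.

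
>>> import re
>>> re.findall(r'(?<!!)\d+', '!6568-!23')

['568', '3']

`(?!…)`/`(?<!…)` only lets a position through if the neighbouring text does NOT match; no characters are consumed.
No capturing groups, so `findall` returns the 2 full match strings.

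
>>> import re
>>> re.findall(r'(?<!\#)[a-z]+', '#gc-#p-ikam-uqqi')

['c', 'ikam', 'uqqi']

`(?!…)`/`(?<!…)` only lets a position through if the neighbouring text does NOT match; no characters are consumed.
`findall` yields the raw match text (3 of them) because the pattern has no groups.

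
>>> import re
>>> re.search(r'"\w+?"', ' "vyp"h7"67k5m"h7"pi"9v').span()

The match spans [1:6] → '"vyp"'.

(1, 6)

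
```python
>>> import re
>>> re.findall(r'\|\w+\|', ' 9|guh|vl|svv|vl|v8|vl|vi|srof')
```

['|guh|', '|svv|', '|v8|', '|vi|']

No capturing groups, so `findall` returns the 4 full match strings.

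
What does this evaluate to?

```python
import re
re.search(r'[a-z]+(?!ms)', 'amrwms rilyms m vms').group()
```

'amrwms'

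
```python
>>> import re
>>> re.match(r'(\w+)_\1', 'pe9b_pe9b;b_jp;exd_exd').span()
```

(0, 9)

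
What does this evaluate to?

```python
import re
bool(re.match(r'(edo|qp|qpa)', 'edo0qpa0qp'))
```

`re.match` only tries the pattern at the start of the string.
The match spans [0:3] → 'edo'.

True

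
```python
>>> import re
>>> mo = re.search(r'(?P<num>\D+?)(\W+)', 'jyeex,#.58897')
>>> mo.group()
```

This matches one or more of a non-digit (lazy) (captured as 'num'); then one or more of a non-word character (captured).
Unlike `match`, `search` isn't anchored — it looks for the pattern anywhere in the string.
The match spans [0:8] → 'jyeex,#.'.
Captured: group 1 = 'jyeex', group 2 = ',#.'.

'jyeex,#.'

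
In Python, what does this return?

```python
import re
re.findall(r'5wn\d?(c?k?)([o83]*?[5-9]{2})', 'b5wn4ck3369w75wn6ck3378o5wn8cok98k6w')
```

`findall` packs the 2 group values into a tuple for every match.

[('ck', '3369'), ('ck', '3378')]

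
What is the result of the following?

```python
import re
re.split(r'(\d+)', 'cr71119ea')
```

Pattern: one or more of a digit (captured).
Matches to split on: at [2:7] → '71119'.
Because the pattern has a capturing group, `split` also inserts each captured text between the pieces.

['cr', '71119', 'ea']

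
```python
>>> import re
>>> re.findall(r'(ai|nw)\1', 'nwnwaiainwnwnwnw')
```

`\1` is not a pattern — it's the concrete string captured by group 1, re-applied verbatim.
Matches: at [0:4] match 'nwnw', group 1 = 'nw'; at [4:8] match 'aiai', group 1 = 'ai'; at [8:12] match 'nwnw', group 1 = 'nw'; at [12:16] match 'nwnw', group 1 = 'nw'.
Because there's exactly one group, `findall` drops the full match and keeps group 1 from each hit.

['nw', 'ai', 'nw', 'nw']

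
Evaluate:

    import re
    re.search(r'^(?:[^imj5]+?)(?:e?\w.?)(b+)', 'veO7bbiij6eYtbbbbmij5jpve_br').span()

The pattern matches anchored at the start of the string; then one or more of any character except [imj5] (lazy) (non-capturing group); then optionally the literal 'e', then a word character, then optionally any character (non-capturing group); then one or more of a literal 'b' (captured).
Unlike `match`, `search` isn't anchored — it looks for the pattern anywhere in the string.
The match spans [0:6] → 'veO7bb'.
Captured: group 1 = 'bb'.

(0, 6)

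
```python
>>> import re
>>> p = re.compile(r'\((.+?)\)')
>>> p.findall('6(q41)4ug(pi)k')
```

['q41', 'pi']

A `+?`/`*?`/`{m,n}?` starts at its minimum and grows only as far as needed for what follows to match.
`findall` collects group 1 from each match (2 total).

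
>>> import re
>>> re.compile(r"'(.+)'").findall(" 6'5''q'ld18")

["5''q"]

Matches: at [2:8] match "'5''q'", group 1 = "5''q".
One capturing group, so `findall` returns just the captured substring from the one match — 1 in all.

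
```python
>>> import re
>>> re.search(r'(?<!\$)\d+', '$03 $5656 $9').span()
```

(2, 3)

Because the assertion is negative and zero-width, positions next to the forbidden text are skipped.
`re.search` scans for the first position where the pattern succeeds.
The match spans [2:3] → '3'.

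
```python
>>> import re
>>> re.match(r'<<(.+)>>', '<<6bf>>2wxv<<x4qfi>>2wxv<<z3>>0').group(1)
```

'6bf>>2wxv<<x4qfi>>2wxv<<z3'

`match` is anchored at position 0; if the pattern doesn't fit there, it returns None.
The match spans [0:30] → '<<6bf>>2wxv<<x4qfi>>2wxv<<z3>>'.
Captured: group 1 = '6bf>>2wxv<<x4qfi>>2wxv<<z3'.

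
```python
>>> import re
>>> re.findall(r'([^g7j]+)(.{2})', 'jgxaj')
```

Multiple groups make `findall` return tuples — one 2-tuple for the one match.

[('x', 'aj')]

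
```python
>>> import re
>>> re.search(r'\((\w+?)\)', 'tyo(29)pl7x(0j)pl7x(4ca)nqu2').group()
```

'(29)'

`re.search` scans for the first position where the pattern succeeds.
The match spans [3:7] → '(29)'.
Captured: group 1 = '29'.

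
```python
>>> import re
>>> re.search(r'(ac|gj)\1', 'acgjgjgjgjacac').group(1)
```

The match spans [2:6] → 'gjgj'.
Captured: group 1 = 'gj'.

'gj'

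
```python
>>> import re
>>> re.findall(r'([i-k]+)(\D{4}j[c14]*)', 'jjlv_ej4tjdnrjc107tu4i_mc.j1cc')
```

The pattern matches one or more of a character in [i-k] (captured); then exactly 4 of a non-digit, then the literal 'j', then zero or more of one of [c14] (captured).
Matches: at [0:8] match 'jjlv_ej4', groups = ('jj', 'lv_ej4'); at [21:30] match 'i_mc.j1cc', groups = ('i', '_mc.j1cc').
With 2 capturing groups, `findall` returns a 2-tuple per match.

[('jj', 'lv_ej4'), ('i', '_mc.j1cc')]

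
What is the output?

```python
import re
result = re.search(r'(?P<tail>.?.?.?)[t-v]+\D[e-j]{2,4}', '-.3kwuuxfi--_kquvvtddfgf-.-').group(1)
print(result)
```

3kw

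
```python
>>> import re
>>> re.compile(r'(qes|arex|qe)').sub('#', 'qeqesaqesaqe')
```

'##a#a#'

The regex engine tests alternatives in the order written; an earlier branch that matches wins even if a later one would match more.
`sub` substitutes '#' at each match site.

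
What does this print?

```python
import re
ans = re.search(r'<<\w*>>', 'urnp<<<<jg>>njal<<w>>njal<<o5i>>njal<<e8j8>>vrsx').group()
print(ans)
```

`re.search` scans for the first position where the pattern succeeds.
The match spans [6:12] → '<<jg>>'.

<<jg>>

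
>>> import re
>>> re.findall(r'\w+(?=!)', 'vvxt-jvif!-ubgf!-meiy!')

The lookaround is zero-width — it requires the adjacent text to match without consuming it, so the asserted text isn't part of the match.
Since nothing is captured, `findall` lists the 3 matched substrings directly.

['jvif', 'ubgf', 'meiy']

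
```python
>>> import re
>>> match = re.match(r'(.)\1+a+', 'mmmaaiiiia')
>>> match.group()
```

`re.match` only tries the pattern at the start of the string.
The match spans [0:5] → 'mmmaa'.

'mmmaa'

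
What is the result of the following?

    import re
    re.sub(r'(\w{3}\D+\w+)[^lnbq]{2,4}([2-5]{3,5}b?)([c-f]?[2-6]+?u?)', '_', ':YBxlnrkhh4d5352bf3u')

This matches exactly 3 of a word character, then one or more of a non-digit, then one or more of a word character (captured); then 2 to 4 of any character except [lnbq]; then 3 to 5 of a character in [2-5], then optionally the literal 'b' (captured); then optionally a character in [c-f], then one or more of a character in [2-6] (lazy), then optionally the literal 'u' (captured).
Matches: at [1:20] → 'YBxlnrkhh4d5352bf3u'.
Each match is replaced by '_'.

':_'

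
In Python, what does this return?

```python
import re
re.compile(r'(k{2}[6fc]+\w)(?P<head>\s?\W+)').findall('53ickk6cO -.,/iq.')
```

[('kk6cO', ' -.,/')]

This matches exactly 2 of a literal 'k', then one or more of one of [6fc], then a word character (captured); then optionally whitespace, then one or more of a non-word character (captured as 'head').
Matches: at [4:14] match 'kk6cO -.,/', groups = ('kk6cO', ' -.,/').
With 2 capturing groups, `findall` returns a 2-tuple per match.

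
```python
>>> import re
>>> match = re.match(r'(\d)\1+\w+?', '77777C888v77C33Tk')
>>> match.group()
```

After group 1 captures some text, `\1` only succeeds where that same text appears again.
`re.match` only tries the pattern at the start of the string.
The match spans [0:6] → '77777C'.
Captured: group 1 = '7'.

'77777C'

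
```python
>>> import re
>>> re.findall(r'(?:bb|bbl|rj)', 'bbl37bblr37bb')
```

The regex engine tests alternatives in the order written; an earlier branch that matches wins even if a later one would match more.
Walking the string: at [0:2] → 'bb'; at [5:7] → 'bb'; at [11:13] → 'bb'.
With no groups in the pattern, `findall` gives back each whole match — 3 here.

['bb', 'bb', 'bb']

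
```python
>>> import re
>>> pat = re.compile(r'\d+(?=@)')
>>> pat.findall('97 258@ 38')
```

['258']

The lookaround is zero-width — it requires the adjacent text to match without consuming it, so the asserted text isn't part of the match.
`findall` yields the raw match text (1 of them) because the pattern has no groups.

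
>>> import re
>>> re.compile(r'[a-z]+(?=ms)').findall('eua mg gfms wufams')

['gf', 'wufa']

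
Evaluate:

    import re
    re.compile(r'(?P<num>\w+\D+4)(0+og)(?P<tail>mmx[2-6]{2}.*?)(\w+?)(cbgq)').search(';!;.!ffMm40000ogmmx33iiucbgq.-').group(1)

'ffMm4'

The match spans [5:28] → 'ffMm40000ogmmx33iiucbgq'.
Captured: group 1 = 'ffMm4', group 2 = '0000og', group 3 = 'mmx33', group 4 = 'iiu', group 5 = 'cbgq'.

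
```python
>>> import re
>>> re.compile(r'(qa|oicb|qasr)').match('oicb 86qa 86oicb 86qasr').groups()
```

The match spans [0:4] → 'oicb'.
Captured: group 1 = 'oicb'.

('oicb',)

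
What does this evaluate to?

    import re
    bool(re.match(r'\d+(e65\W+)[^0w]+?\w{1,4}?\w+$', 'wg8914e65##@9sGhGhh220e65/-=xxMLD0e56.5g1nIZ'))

False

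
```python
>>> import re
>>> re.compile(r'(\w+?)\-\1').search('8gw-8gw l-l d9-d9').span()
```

A backreference is literal: `\1` must see the identical characters the first group matched.
The match spans [0:7] → '8gw-8gw'.

(0, 7)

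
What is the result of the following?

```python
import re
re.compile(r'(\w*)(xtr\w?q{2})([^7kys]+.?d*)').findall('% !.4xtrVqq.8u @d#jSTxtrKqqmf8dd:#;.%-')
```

[('4', 'xtrVqq', '.8u @d#jSTxtrKqqmf8dd:#;.%-')]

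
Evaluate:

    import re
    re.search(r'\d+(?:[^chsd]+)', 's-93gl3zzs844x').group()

'93gl3zz'

Pattern: one or more of a digit; then one or more of any character except [chsd] (non-capturing group).
The match spans [2:9] → '93gl3zz'.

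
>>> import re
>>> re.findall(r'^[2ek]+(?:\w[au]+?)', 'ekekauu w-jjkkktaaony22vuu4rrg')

Pattern: anchored at the start of the string; then one or more of one of [2ek]; then a word character, then one or more of one of [au] (lazy) (non-capturing group).
A non-greedy quantifier consumes as few characters as it can — just enough that the remainder of the pattern still matches from where it stops; whatever follows it matches normally.
Scanning left to right: at [0:6] → 'ekekau'.
Since nothing is captured, `findall` lists the 1 matched substring directly.

['ekekau']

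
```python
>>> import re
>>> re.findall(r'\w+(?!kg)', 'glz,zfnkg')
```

['glz', 'zfnkg']

Because the assertion is negative and zero-width, positions next to the forbidden text are skipped.
Scanning left to right: at [0:3] → 'glz'; at [4:9] → 'zfnkg'.
Since nothing is captured, `findall` lists the 2 matched substrings directly.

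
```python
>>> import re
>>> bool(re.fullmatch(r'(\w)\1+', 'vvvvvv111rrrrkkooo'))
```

False

A backreference is literal: `\1` must see the identical characters the first group matched.
`fullmatch` succeeds only if the pattern covers the string from start to end.
Here the pattern can't cover the whole string, so the call returns None, and `bool(None)` is False.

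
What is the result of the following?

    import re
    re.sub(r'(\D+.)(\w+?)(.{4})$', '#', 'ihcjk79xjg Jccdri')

'ihcjk79#'

Pattern: one or more of a non-digit, then any character (captured); then one or more of a word character (lazy) (captured); then exactly 4 of any character (captured); then anchored at the end.
Matches: at [7:17] → 'xjg Jccdri'.
`sub` substitutes '#' at each match site.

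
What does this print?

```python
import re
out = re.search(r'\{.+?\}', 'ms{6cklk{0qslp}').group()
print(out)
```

`re.search` scans for the first position where the pattern succeeds.
The match spans [2:15] → '{6cklk{0qslp}'.

{6cklk{0qslp}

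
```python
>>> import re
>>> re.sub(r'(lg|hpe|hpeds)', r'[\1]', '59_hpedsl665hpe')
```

The regex engine tests alternatives in the order written; an earlier branch that matches wins even if a later one would match more.
Matches: at [3:6] → 'hpe'; at [12:15] → 'hpe'.
Each match is replaced using the text its own group 1 captured.

'59_[hpe]dsl665[hpe]'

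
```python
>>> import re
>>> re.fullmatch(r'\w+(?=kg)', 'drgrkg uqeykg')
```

None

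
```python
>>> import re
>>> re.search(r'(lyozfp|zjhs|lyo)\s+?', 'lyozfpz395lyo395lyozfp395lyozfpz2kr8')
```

`search` walks the string left to right and returns the first match it finds.
Here no position works, so the call returns None.

None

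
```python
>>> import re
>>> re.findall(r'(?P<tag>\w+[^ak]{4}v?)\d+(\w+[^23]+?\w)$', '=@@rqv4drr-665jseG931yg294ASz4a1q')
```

[('rqv4drr-66', 'jseG931yg294ASz4a1q')]

Pattern: one or more of a word character, then exactly 4 of any character except [ak], then optionally a literal 'v' (captured as 'tag'); then one or more of a digit; then one or more of a word character, then one or more of any character except [23] (lazy), then a word character (captured); then anchored at the end.
Walking the string: at [3:33] match 'rqv4drr-665jseG931yg294ASz4a1q', groups = ('rqv4drr-66', 'jseG931yg294ASz4a1q').
With 2 capturing groups, `findall` returns a 2-tuple per match.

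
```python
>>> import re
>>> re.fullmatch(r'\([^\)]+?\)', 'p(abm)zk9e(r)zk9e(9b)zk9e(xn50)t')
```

For `fullmatch`, every character of the input must be accounted for by the pattern.
Here the pattern can't cover the whole string, so the call returns None.

None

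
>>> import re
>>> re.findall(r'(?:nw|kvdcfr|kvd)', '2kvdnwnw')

['kvd', 'nw', 'nw']

`findall` yields the raw match text (3 of them) because the pattern has no groups.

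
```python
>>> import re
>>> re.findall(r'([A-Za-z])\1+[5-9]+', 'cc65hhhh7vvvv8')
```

['c', 'h', 'v']

The backreference `\1` re-matches whatever the first group consumed, character for character.
`findall` collects group 1 from each match (3 total).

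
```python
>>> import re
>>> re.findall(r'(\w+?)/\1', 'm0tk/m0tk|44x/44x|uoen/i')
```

['m0tk', '44x']

`\1` has to match the exact text group 1 already captured.
Matches: at [0:9] match 'm0tk/m0tk', group 1 = 'm0tk'; at [10:17] match '44x/44x', group 1 = '44x'.
With a single group, `findall` returns only what that group captured — 2 items.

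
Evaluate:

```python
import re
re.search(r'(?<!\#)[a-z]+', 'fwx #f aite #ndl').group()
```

'fwx'

The negative lookahead/lookbehind blocks any match where the forbidden context is present.
The match spans [0:3] → 'fwx'.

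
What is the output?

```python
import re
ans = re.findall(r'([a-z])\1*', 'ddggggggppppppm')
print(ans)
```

The backreference `\1` re-matches whatever the first group consumed, character for character.
Matches: at [0:2] match 'dd', group 1 = 'd'; at [2:8] match 'gggggg', group 1 = 'g'; at [8:14] match 'pppppp', group 1 = 'p'; at [14:15] match 'm', group 1 = 'm'.
One capturing group, so `findall` returns just the captured substring from each match — 4 in all.

['d', 'g', 'p', 'm']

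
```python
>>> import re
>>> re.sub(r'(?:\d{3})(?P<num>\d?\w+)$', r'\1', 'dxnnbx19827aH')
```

'dxnnbx27aH'

Pattern: exactly 3 of a digit (non-capturing group); then optionally a digit, then one or more of a word character (captured as 'num'); then anchored at the end.
Matches: at [6:13] → '19827aH'.
`\1` in the replacement pulls in group 1's text for each match.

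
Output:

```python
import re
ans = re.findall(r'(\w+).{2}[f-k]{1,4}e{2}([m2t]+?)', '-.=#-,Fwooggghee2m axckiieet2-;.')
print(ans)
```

[('Fwoog', '2'), ('axc', 't')]

The pattern matches one or more of a word character (captured); then exactly 2 of any character, then 1 to 4 of a character in [f-k], then exactly 2 of a literal 'e'; then one or more of one of [m2t] (lazy) (captured).
Multiple groups make `findall` return tuples — one 2-tuple for each match.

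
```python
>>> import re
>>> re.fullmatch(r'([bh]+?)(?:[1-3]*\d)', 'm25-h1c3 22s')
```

None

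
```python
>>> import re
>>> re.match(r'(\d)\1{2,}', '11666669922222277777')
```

None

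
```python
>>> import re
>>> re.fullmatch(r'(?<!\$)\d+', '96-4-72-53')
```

None

`fullmatch` succeeds only if the pattern covers the string from start to end.
Here the string isn't matched end-to-end, so the call returns None.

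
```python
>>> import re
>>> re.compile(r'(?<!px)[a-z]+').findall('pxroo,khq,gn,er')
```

Because the assertion is negative and zero-width, positions next to the forbidden text are skipped.
Walking the string: at [0:5] → 'pxroo'; at [6:9] → 'khq'; at [10:12] → 'gn'; at [13:15] → 'er'.
`findall` yields the raw match text (4 of them) because the pattern has no groups.

['pxroo', 'khq', 'gn', 'er']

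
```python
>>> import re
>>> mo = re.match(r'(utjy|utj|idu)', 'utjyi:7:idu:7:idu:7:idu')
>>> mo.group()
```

The regex engine tests alternatives in the order written; an earlier branch that matches wins even if a later one would match more.
With `match`, the pattern is implicitly anchored at the beginning.
The match spans [0:4] → 'utjy'.
Captured: group 1 = 'utjy'.

'utjy'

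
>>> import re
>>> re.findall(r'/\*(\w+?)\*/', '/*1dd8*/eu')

['1dd8']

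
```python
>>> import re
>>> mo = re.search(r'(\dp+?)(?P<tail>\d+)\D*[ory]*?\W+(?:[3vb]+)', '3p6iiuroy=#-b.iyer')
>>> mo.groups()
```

Pattern: a digit, then one or more of the literal 'p' (lazy) (captured); then one or more of a digit (captured as 'tail'); then zero or more of a non-digit, then zero or more of one of [ory] (lazy), then one or more of a non-word character; then one or more of one of [3vb] (non-capturing group).
`search` walks the string left to right and returns the first match it finds.
The match spans [0:13] → '3p6iiuroy=#-b'.
Captured: group 1 = '3p', group 2 = '6'.

('3p', '6')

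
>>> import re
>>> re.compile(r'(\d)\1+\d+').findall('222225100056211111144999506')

['2']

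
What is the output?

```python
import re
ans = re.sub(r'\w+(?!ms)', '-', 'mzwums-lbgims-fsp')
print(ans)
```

Because the assertion is negative and zero-width, positions next to the forbidden text are skipped.
Each match is replaced by '-'.

-----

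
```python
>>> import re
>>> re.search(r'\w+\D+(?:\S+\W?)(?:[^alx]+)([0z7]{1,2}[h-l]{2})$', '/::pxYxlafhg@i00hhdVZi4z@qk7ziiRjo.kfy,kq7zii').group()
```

'pxYxlafhg@i00hhdVZi4z@qk7ziiRjo.kfy,kq7zii'

The pattern matches one or more of a word character, then one or more of a non-digit; then one or more of a non-whitespace character, then optionally a non-word character (non-capturing group); then one or more of any character except [alx] (non-capturing group); then 1 to 2 of one of [0z7], then exactly 2 of a character in [h-l] (captured); then anchored at the end.
The match spans [3:45] → 'pxYxlafhg@i00hhdVZi4z@qk7ziiRjo.kfy,kq7zii'.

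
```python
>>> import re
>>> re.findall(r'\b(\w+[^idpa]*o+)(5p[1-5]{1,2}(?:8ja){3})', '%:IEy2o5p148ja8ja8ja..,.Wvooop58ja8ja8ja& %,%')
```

[('IEy2o', '5p148ja8ja8ja')]

This matches a word boundary (`\b`, zero-width); then one or more of a word character, then zero or more of any character except [idpa], then one or more of the literal 'o' (captured); then the literal '5p', then 1 to 2 of a character in [1-5], then the literal '8ja' repeated 3 times (captured).
`findall` packs the 2 group values into a tuple for every match.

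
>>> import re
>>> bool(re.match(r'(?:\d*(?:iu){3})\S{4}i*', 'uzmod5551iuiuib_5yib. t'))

False

`re.match` won't scan ahead — the pattern has to work from the very first character.
Here the pattern fails at index 0, so the call returns None, and `bool(None)` is False.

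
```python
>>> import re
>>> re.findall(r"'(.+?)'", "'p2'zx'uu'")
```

With the lazy modifier that quantifier settles for the fewest repetitions that let the rest of the pattern succeed (the atoms after it are unaffected and can still be greedy).
Matches: at [0:4] match "'p2'", group 1 = 'p2'; at [6:10] match "'uu'", group 1 = 'uu'.
One capturing group, so `findall` returns just the captured substring from each match — 2 in all.

['p2', 'uu']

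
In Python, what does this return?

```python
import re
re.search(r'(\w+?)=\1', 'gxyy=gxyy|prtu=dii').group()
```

'gxyy=gxyy'

After group 1 captures some text, `\1` only succeeds where that same text appears again.
`search` walks the string left to right and returns the first match it finds.
The match spans [0:9] → 'gxyy=gxyy'.
Captured: group 1 = 'gxyy'.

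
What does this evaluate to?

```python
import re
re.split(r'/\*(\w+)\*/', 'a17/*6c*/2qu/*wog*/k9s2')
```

Matches to split on: at [3:9] → '/*6c*/'; at [12:19] → '/*wog*/'.
The group in the pattern means `split` returns the separators' captures alongside the pieces.

['a17', '6c', '2qu', 'wog', 'k9s2']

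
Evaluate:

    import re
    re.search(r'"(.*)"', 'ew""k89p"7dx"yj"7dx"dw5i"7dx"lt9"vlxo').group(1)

The match spans [2:33] → '""k89p"7dx"yj"7dx"dw5i"7dx"lt9"'.
Captured: group 1 = '"k89p"7dx"yj"7dx"dw5i"7dx"lt9'.

'"k89p"7dx"yj"7dx"dw5i"7dx"lt9'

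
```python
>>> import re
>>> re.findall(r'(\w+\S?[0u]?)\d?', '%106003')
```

This matches one or more of a word character, then optionally a non-whitespace character, then optionally one of [0u] (captured); then optionally a digit.
Walking the string: at [1:7] match '106003', group 1 = '106003'.
`findall` collects group 1 from the one match (1 total).

['106003']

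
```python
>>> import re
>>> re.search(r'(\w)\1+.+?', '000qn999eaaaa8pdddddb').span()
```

After group 1 captures some text, `\1` only succeeds where that same text appears again.
The match spans [0:4] → '000q'.

(0, 4)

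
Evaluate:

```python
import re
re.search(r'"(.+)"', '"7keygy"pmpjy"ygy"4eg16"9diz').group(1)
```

The match spans [0:24] → '"7keygy"pmpjy"ygy"4eg16"'.
Captured: group 1 = '7keygy"pmpjy"ygy"4eg16'.

'7keygy"pmpjy"ygy"4eg16'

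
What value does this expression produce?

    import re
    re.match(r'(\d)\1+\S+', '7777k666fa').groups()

('7',)

`\1` has to match the exact text group 1 already captured.
With `match`, the pattern is implicitly anchored at the beginning.
The match spans [0:10] → '7777k666fa'.
Captured: group 1 = '7'.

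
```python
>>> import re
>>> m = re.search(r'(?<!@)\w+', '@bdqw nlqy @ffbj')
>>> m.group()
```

'dqw'

Because the assertion is negative and zero-width, positions next to the forbidden text are skipped.
`re.search` tries every starting position until one works.
The match spans [2:5] → 'dqw'.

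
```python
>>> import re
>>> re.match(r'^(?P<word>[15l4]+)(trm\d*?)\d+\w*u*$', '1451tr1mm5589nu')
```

`match` is anchored at position 0; if the pattern doesn't fit there, it returns None.
Here the pattern fails at index 0, so the call returns None.

None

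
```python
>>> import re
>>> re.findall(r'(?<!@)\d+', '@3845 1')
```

['845', '1']

Because the assertion is negative and zero-width, positions next to the forbidden text are skipped.
Walking the string: at [2:5] → '845'; at [6:7] → '1'.
With no groups in the pattern, `findall` gives back each whole match — 2 here.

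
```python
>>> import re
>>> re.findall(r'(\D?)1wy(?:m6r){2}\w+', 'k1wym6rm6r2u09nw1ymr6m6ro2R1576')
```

The pattern matches optionally a non-digit (captured); then the literal '1wy', then the literal 'm6r' repeated 2 times, then one or more of a word character.
Walking the string: at [0:31] match 'k1wym6rm6r2u09nw1ymr6m6ro2R1576', group 1 = 'k'.
One capturing group, so `findall` returns just the captured substring from the one match — 1 in all.

['k']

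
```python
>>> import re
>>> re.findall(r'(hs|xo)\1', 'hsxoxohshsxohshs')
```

`\1` has to match the exact text group 1 already captured.
Scanning left to right: at [2:6] match 'xoxo', group 1 = 'xo'; at [6:10] match 'hshs', group 1 = 'hs'; at [12:16] match 'hshs', group 1 = 'hs'.
With a single group, `findall` returns only what that group captured — 3 items.

['xo', 'hs', 'hs']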